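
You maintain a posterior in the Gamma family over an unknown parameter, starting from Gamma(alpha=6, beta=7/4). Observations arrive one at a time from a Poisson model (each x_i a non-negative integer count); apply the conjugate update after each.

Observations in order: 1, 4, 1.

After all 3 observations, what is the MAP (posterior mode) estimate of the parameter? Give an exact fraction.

obs 1: x=1 → posterior Gamma(7, 11/4)
obs 2: x=4 → posterior Gamma(11, 15/4)
obs 3: x=1 → posterior Gamma(12, 19/4)

44/19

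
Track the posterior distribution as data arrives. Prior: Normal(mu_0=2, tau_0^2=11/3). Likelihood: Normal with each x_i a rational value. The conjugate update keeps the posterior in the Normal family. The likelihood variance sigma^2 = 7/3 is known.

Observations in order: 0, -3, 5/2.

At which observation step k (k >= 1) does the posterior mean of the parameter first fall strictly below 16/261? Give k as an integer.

obs 1: x=0 → posterior Normal(7/9, 77/54)
obs 2: x=-3 → posterior Normal(-19/29, 77/87)
obs 3: x=5/2 → posterior Normal(17/80, 77/120)

k = 2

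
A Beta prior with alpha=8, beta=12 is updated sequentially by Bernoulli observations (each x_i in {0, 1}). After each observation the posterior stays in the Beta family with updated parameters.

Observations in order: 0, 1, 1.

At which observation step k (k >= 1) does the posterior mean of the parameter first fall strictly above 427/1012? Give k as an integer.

obs 1: x=0 → posterior Beta(8, 13)
obs 2: x=1 → posterior Beta(9, 13)
obs 3: x=1 → posterior Beta(10, 13)

k = 3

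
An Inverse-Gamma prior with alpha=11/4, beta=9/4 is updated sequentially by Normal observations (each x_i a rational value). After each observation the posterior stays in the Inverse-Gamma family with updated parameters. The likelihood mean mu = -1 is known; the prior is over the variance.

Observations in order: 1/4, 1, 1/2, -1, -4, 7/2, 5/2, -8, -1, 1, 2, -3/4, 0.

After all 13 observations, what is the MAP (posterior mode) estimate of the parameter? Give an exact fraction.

obs 1: x=1/4 → posterior Inverse-Gamma(13/4, 97/32)
obs 2: x=1 → posterior Inverse-Gamma(15/4, 161/32)
obs 3: x=1/2 → posterior Inverse-Gamma(17/4, 197/32)
obs 4: x=-1 → posterior Inverse-Gamma(19/4, 197/32)
obs 5: x=-4 → posterior Inverse-Gamma(21/4, 341/32)
obs 6: x=7/2 → posterior Inverse-Gamma(23/4, 665/32)
obs 7: x=5/2 → posterior Inverse-Gamma(25/4, 861/32)
obs 8: x=-8 → posterior Inverse-Gamma(27/4, 1645/32)
obs 9: x=-1 → posterior Inverse-Gamma(29/4, 1645/32)
obs 10: x=1 → posterior Inverse-Gamma(31/4, 1709/32)
obs 11: x=2 → posterior Inverse-Gamma(33/4, 1853/32)
obs 12: x=-3/4 → posterior Inverse-Gamma(35/4, 927/16)
obs 13: x=0 → posterior Inverse-Gamma(37/4, 935/16)

935/164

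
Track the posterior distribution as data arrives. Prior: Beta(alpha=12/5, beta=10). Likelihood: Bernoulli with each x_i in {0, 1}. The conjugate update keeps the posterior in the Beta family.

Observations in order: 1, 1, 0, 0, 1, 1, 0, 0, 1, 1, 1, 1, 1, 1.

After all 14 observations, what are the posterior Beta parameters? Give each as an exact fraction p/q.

alpha=62/5, beta=14

obs 1: x=1 → posterior Beta(17/5, 10)
obs 2: x=1 → posterior Beta(22/5, 10)
obs 3: x=0 → posterior Beta(22/5, 11)
obs 4: x=0 → posterior Beta(22/5, 12)
obs 5: x=1 → posterior Beta(27/5, 12)
obs 6: x=1 → posterior Beta(32/5, 12)
obs 7: x=0 → posterior Beta(32/5, 13)
obs 8: x=0 → posterior Beta(32/5, 14)
obs 9: x=1 → posterior Beta(37/5, 14)
obs 10: x=1 → posterior Beta(42/5, 14)
obs 11: x=1 → posterior Beta(47/5, 14)
obs 12: x=1 → posterior Beta(52/5, 14)
obs 13: x=1 → posterior Beta(57/5, 14)
obs 14: x=1 → posterior Beta(62/5, 14)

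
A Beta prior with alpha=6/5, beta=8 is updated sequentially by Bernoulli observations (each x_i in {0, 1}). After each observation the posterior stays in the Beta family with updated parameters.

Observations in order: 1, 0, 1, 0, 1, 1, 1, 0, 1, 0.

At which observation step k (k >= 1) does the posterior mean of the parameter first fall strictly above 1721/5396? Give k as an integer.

obs 1: x=1 → posterior Beta(11/5, 8)
obs 2: x=0 → posterior Beta(11/5, 9)
obs 3: x=1 → posterior Beta(16/5, 9)
obs 4: x=0 → posterior Beta(16/5, 10)
obs 5: x=1 → posterior Beta(21/5, 10)
obs 6: x=1 → posterior Beta(26/5, 10)
obs 7: x=1 → posterior Beta(31/5, 10)
obs 8: x=0 → posterior Beta(31/5, 11)
obs 9: x=1 → posterior Beta(36/5, 11)
obs 10: x=0 → posterior Beta(36/5, 12)

k = 6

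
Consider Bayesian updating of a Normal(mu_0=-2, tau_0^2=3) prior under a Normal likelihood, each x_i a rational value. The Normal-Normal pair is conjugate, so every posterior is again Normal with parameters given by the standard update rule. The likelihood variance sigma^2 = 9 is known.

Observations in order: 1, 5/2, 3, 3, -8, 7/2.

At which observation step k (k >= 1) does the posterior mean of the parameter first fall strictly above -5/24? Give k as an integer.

obs 1: x=1 → posterior Normal(-5/4, 9/4)
obs 2: x=5/2 → posterior Normal(-1/2, 9/5)
obs 3: x=3 → posterior Normal(1/12, 3/2)
obs 4: x=3 → posterior Normal(1/2, 9/7)
obs 5: x=-8 → posterior Normal(-9/16, 9/8)
obs 6: x=7/2 → posterior Normal(-1/9, 1)

k = 3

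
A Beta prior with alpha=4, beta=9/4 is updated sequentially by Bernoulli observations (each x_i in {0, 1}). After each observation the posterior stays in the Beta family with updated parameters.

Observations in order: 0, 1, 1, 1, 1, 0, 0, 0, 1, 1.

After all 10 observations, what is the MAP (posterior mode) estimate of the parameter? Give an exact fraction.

12/19

obs 1: x=0 → posterior Beta(4, 13/4)
obs 2: x=1 → posterior Beta(5, 13/4)
obs 3: x=1 → posterior Beta(6, 13/4)
obs 4: x=1 → posterior Beta(7, 13/4)
obs 5: x=1 → posterior Beta(8, 13/4)
obs 6: x=0 → posterior Beta(8, 17/4)
obs 7: x=0 → posterior Beta(8, 21/4)
obs 8: x=0 → posterior Beta(8, 25/4)
obs 9: x=1 → posterior Beta(9, 25/4)
obs 10: x=1 → posterior Beta(10, 25/4)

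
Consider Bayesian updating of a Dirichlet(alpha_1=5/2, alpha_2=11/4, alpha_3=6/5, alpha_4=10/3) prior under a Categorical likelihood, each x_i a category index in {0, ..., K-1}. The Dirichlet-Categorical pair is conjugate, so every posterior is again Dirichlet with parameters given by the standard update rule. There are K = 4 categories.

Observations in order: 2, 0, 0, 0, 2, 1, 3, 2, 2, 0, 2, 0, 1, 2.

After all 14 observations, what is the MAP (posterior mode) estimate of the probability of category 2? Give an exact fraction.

372/1187

obs 1: x=2 → posterior Dirichlet(5/2, 11/4, 11/5, 10/3)
obs 2: x=0 → posterior Dirichlet(7/2, 11/4, 11/5, 10/3)
obs 3: x=0 → posterior Dirichlet(9/2, 11/4, 11/5, 10/3)
obs 4: x=0 → posterior Dirichlet(11/2, 11/4, 11/5, 10/3)
obs 5: x=2 → posterior Dirichlet(11/2, 11/4, 16/5, 10/3)
obs 6: x=1 → posterior Dirichlet(11/2, 15/4, 16/5, 10/3)
obs 7: x=3 → posterior Dirichlet(11/2, 15/4, 16/5, 13/3)
obs 8: x=2 → posterior Dirichlet(11/2, 15/4, 21/5, 13/3)
obs 9: x=2 → posterior Dirichlet(11/2, 15/4, 26/5, 13/3)
obs 10: x=0 → posterior Dirichlet(13/2, 15/4, 26/5, 13/3)
obs 11: x=2 → posterior Dirichlet(13/2, 15/4, 31/5, 13/3)
obs 12: x=0 → posterior Dirichlet(15/2, 15/4, 31/5, 13/3)
obs 13: x=1 → posterior Dirichlet(15/2, 19/4, 31/5, 13/3)
obs 14: x=2 → posterior Dirichlet(15/2, 19/4, 36/5, 13/3)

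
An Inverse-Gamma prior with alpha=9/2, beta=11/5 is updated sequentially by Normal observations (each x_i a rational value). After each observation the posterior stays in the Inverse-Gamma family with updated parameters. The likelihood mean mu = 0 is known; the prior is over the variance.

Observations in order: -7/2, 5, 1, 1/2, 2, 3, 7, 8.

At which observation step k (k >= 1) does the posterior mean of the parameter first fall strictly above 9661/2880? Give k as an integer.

obs 1: x=-7/2 → posterior Inverse-Gamma(5, 333/40)
obs 2: x=5 → posterior Inverse-Gamma(11/2, 833/40)
obs 3: x=1 → posterior Inverse-Gamma(6, 853/40)
obs 4: x=1/2 → posterior Inverse-Gamma(13/2, 429/20)
obs 5: x=2 → posterior Inverse-Gamma(7, 469/20)
obs 6: x=3 → posterior Inverse-Gamma(15/2, 559/20)
obs 7: x=7 → posterior Inverse-Gamma(8, 1049/20)
obs 8: x=8 → posterior Inverse-Gamma(17/2, 1689/20)

k = 2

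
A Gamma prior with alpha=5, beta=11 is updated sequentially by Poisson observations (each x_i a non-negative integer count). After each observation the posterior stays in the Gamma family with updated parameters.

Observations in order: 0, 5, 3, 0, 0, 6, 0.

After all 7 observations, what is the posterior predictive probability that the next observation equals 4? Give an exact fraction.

272670607961805005397688320/13569980418174090907801371961

obs 1: x=0 → posterior Gamma(5, 12)
obs 2: x=5 → posterior Gamma(10, 13)
obs 3: x=3 → posterior Gamma(13, 14)
obs 4: x=0 → posterior Gamma(13, 15)
obs 5: x=0 → posterior Gamma(13, 16)
obs 6: x=6 → posterior Gamma(19, 17)
obs 7: x=0 → posterior Gamma(19, 18)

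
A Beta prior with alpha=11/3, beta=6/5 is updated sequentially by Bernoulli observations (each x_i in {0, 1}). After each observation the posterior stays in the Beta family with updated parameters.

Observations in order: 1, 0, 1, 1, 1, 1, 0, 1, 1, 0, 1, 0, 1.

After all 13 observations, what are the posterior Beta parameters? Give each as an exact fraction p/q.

alpha=38/3, beta=26/5

obs 1: x=1 → posterior Beta(14/3, 6/5)
obs 2: x=0 → posterior Beta(14/3, 11/5)
obs 3: x=1 → posterior Beta(17/3, 11/5)
obs 4: x=1 → posterior Beta(20/3, 11/5)
obs 5: x=1 → posterior Beta(23/3, 11/5)
obs 6: x=1 → posterior Beta(26/3, 11/5)
obs 7: x=0 → posterior Beta(26/3, 16/5)
obs 8: x=1 → posterior Beta(29/3, 16/5)
obs 9: x=1 → posterior Beta(32/3, 16/5)
obs 10: x=0 → posterior Beta(32/3, 21/5)
obs 11: x=1 → posterior Beta(35/3, 21/5)
obs 12: x=0 → posterior Beta(35/3, 26/5)
obs 13: x=1 → posterior Beta(38/3, 26/5)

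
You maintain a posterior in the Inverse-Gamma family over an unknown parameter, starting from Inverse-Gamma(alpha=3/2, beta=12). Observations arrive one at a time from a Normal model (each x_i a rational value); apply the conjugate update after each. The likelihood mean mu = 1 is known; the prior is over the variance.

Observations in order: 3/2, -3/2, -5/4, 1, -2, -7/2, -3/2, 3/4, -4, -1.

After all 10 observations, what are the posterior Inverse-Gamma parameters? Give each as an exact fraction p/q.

alpha=13/2, beta=801/16

obs 1: x=3/2 → posterior Inverse-Gamma(2, 97/8)
obs 2: x=-3/2 → posterior Inverse-Gamma(5/2, 61/4)
obs 3: x=-5/4 → posterior Inverse-Gamma(3, 569/32)
obs 4: x=1 → posterior Inverse-Gamma(7/2, 569/32)
obs 5: x=-2 → posterior Inverse-Gamma(4, 713/32)
obs 6: x=-7/2 → posterior Inverse-Gamma(9/2, 1037/32)
obs 7: x=-3/2 → posterior Inverse-Gamma(5, 1137/32)
obs 8: x=3/4 → posterior Inverse-Gamma(11/2, 569/16)
obs 9: x=-4 → posterior Inverse-Gamma(6, 769/16)
obs 10: x=-1 → posterior Inverse-Gamma(13/2, 801/16)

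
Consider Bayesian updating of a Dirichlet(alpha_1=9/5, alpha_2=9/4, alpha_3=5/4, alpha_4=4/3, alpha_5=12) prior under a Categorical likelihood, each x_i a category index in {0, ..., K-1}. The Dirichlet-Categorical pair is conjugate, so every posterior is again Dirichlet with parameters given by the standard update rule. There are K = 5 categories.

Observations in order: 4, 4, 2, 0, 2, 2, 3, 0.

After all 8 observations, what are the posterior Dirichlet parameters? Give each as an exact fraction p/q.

obs 1: x=4 → posterior Dirichlet(9/5, 9/4, 5/4, 4/3, 13)
obs 2: x=4 → posterior Dirichlet(9/5, 9/4, 5/4, 4/3, 14)
obs 3: x=2 → posterior Dirichlet(9/5, 9/4, 9/4, 4/3, 14)
obs 4: x=0 → posterior Dirichlet(14/5, 9/4, 9/4, 4/3, 14)
obs 5: x=2 → posterior Dirichlet(14/5, 9/4, 13/4, 4/3, 14)
obs 6: x=2 → posterior Dirichlet(14/5, 9/4, 17/4, 4/3, 14)
obs 7: x=3 → posterior Dirichlet(14/5, 9/4, 17/4, 7/3, 14)
obs 8: x=0 → posterior Dirichlet(19/5, 9/4, 17/4, 7/3, 14)

alpha_1=19/5, alpha_2=9/4, alpha_3=17/4, alpha_4=7/3, alpha_5=14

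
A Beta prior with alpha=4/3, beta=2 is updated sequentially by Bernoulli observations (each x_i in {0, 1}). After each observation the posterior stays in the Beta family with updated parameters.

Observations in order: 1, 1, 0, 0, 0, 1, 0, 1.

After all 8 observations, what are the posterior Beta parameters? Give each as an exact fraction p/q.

alpha=16/3, beta=6

obs 1: x=1 → posterior Beta(7/3, 2)
obs 2: x=1 → posterior Beta(10/3, 2)
obs 3: x=0 → posterior Beta(10/3, 3)
obs 4: x=0 → posterior Beta(10/3, 4)
obs 5: x=0 → posterior Beta(10/3, 5)
obs 6: x=1 → posterior Beta(13/3, 5)
obs 7: x=0 → posterior Beta(13/3, 6)
obs 8: x=1 → posterior Beta(16/3, 6)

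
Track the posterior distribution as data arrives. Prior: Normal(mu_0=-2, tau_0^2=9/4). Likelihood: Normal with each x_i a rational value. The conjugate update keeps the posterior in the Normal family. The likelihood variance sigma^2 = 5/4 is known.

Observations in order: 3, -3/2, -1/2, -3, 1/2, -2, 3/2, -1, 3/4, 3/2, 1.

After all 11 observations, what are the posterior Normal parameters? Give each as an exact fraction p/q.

mu_0=-31/416, tau_0^2=45/416

obs 1: x=3 → posterior Normal(17/14, 45/56)
obs 2: x=-3/2 → posterior Normal(7/46, 45/92)
obs 3: x=-1/2 → posterior Normal(-1/32, 45/128)
obs 4: x=-3 → posterior Normal(-28/41, 45/164)
obs 5: x=1/2 → posterior Normal(-47/100, 9/40)
obs 6: x=-2 → posterior Normal(-83/118, 45/236)
obs 7: x=3/2 → posterior Normal(-7/17, 45/272)
obs 8: x=-1 → posterior Normal(-37/77, 45/308)
obs 9: x=3/4 → posterior Normal(-121/344, 45/344)
obs 10: x=3/2 → posterior Normal(-67/380, 9/76)
obs 11: x=1 → posterior Normal(-31/416, 45/416)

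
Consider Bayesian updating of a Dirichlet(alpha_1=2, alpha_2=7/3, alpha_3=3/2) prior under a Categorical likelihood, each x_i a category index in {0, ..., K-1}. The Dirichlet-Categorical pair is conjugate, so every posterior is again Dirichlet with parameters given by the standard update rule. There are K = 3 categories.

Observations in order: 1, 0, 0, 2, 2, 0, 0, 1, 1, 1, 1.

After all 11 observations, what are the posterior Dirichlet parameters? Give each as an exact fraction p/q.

alpha_1=6, alpha_2=22/3, alpha_3=7/2

obs 1: x=1 → posterior Dirichlet(2, 10/3, 3/2)
obs 2: x=0 → posterior Dirichlet(3, 10/3, 3/2)
obs 3: x=0 → posterior Dirichlet(4, 10/3, 3/2)
obs 4: x=2 → posterior Dirichlet(4, 10/3, 5/2)
obs 5: x=2 → posterior Dirichlet(4, 10/3, 7/2)
obs 6: x=0 → posterior Dirichlet(5, 10/3, 7/2)
obs 7: x=0 → posterior Dirichlet(6, 10/3, 7/2)
obs 8: x=1 → posterior Dirichlet(6, 13/3, 7/2)
obs 9: x=1 → posterior Dirichlet(6, 16/3, 7/2)
obs 10: x=1 → posterior Dirichlet(6, 19/3, 7/2)
obs 11: x=1 → posterior Dirichlet(6, 22/3, 7/2)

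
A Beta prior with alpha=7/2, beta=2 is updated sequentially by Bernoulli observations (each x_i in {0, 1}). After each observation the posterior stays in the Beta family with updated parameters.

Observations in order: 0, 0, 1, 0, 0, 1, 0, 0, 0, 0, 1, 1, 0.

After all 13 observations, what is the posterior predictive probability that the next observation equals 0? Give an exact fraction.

obs 1: x=0 → posterior Beta(7/2, 3)
obs 2: x=0 → posterior Beta(7/2, 4)
obs 3: x=1 → posterior Beta(9/2, 4)
obs 4: x=0 → posterior Beta(9/2, 5)
obs 5: x=0 → posterior Beta(9/2, 6)
obs 6: x=1 → posterior Beta(11/2, 6)
obs 7: x=0 → posterior Beta(11/2, 7)
obs 8: x=0 → posterior Beta(11/2, 8)
obs 9: x=0 → posterior Beta(11/2, 9)
obs 10: x=0 → posterior Beta(11/2, 10)
obs 11: x=1 → posterior Beta(13/2, 10)
obs 12: x=1 → posterior Beta(15/2, 10)
obs 13: x=0 → posterior Beta(15/2, 11)

22/37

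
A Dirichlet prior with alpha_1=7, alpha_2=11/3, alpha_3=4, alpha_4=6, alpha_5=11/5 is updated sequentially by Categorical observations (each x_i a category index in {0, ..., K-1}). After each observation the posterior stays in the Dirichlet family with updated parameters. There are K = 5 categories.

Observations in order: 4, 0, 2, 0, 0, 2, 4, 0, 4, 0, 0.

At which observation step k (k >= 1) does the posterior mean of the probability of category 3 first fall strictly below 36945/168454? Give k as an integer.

k = 5

obs 1: x=4 → posterior Dirichlet(7, 11/3, 4, 6, 16/5)
obs 2: x=0 → posterior Dirichlet(8, 11/3, 4, 6, 16/5)
obs 3: x=2 → posterior Dirichlet(8, 11/3, 5, 6, 16/5)
obs 4: x=0 → posterior Dirichlet(9, 11/3, 5, 6, 16/5)
obs 5: x=0 → posterior Dirichlet(10, 11/3, 5, 6, 16/5)
obs 6: x=2 → posterior Dirichlet(10, 11/3, 6, 6, 16/5)
obs 7: x=4 → posterior Dirichlet(10, 11/3, 6, 6, 21/5)
obs 8: x=0 → posterior Dirichlet(11, 11/3, 6, 6, 21/5)
obs 9: x=4 → posterior Dirichlet(11, 11/3, 6, 6, 26/5)
obs 10: x=0 → posterior Dirichlet(12, 11/3, 6, 6, 26/5)
obs 11: x=0 → posterior Dirichlet(13, 11/3, 6, 6, 26/5)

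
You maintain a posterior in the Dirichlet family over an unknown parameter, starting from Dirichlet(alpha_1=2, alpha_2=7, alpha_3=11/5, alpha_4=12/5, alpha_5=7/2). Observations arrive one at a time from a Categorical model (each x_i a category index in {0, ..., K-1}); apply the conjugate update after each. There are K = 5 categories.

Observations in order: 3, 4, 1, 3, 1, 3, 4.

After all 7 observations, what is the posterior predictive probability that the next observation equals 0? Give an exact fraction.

obs 1: x=3 → posterior Dirichlet(2, 7, 11/5, 17/5, 7/2)
obs 2: x=4 → posterior Dirichlet(2, 7, 11/5, 17/5, 9/2)
obs 3: x=1 → posterior Dirichlet(2, 8, 11/5, 17/5, 9/2)
obs 4: x=3 → posterior Dirichlet(2, 8, 11/5, 22/5, 9/2)
obs 5: x=1 → posterior Dirichlet(2, 9, 11/5, 22/5, 9/2)
obs 6: x=3 → posterior Dirichlet(2, 9, 11/5, 27/5, 9/2)
obs 7: x=4 → posterior Dirichlet(2, 9, 11/5, 27/5, 11/2)

20/241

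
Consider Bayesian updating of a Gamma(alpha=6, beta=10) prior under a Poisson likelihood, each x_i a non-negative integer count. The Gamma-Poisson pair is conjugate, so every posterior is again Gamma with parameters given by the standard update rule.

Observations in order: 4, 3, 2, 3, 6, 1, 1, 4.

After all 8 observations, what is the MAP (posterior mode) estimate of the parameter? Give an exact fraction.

29/18

obs 1: x=4 → posterior Gamma(10, 11)
obs 2: x=3 → posterior Gamma(13, 12)
obs 3: x=2 → posterior Gamma(15, 13)
obs 4: x=3 → posterior Gamma(18, 14)
obs 5: x=6 → posterior Gamma(24, 15)
obs 6: x=1 → posterior Gamma(25, 16)
obs 7: x=1 → posterior Gamma(26, 17)
obs 8: x=4 → posterior Gamma(30, 18)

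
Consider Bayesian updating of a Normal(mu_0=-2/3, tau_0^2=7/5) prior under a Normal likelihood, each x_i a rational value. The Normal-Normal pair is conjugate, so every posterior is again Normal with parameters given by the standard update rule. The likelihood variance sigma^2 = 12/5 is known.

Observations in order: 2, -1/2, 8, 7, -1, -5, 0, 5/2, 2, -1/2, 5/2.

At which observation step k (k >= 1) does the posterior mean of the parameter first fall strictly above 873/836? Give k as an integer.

k = 3

obs 1: x=2 → posterior Normal(6/19, 84/95)
obs 2: x=-1/2 → posterior Normal(5/52, 42/65)
obs 3: x=8 → posterior Normal(39/22, 28/55)
obs 4: x=7 → posterior Normal(43/16, 21/50)
obs 5: x=-1 → posterior Normal(201/94, 84/235)
obs 6: x=-5 → posterior Normal(131/108, 14/45)
obs 7: x=0 → posterior Normal(131/122, 84/305)
obs 8: x=5/2 → posterior Normal(83/68, 21/85)
obs 9: x=2 → posterior Normal(97/75, 28/125)
obs 10: x=-1/2 → posterior Normal(187/164, 42/205)
obs 11: x=5/2 → posterior Normal(111/89, 84/445)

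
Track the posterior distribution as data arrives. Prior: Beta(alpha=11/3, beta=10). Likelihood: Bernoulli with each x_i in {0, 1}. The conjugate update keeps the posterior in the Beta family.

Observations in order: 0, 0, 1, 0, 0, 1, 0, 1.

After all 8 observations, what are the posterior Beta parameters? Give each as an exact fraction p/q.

obs 1: x=0 → posterior Beta(11/3, 11)
obs 2: x=0 → posterior Beta(11/3, 12)
obs 3: x=1 → posterior Beta(14/3, 12)
obs 4: x=0 → posterior Beta(14/3, 13)
obs 5: x=0 → posterior Beta(14/3, 14)
obs 6: x=1 → posterior Beta(17/3, 14)
obs 7: x=0 → posterior Beta(17/3, 15)
obs 8: x=1 → posterior Beta(20/3, 15)

alpha=20/3, beta=15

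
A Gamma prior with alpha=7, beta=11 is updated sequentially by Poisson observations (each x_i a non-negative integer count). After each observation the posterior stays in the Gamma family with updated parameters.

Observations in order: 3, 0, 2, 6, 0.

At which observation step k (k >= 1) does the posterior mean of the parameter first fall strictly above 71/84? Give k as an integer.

k = 3

obs 1: x=3 → posterior Gamma(10, 12)
obs 2: x=0 → posterior Gamma(10, 13)
obs 3: x=2 → posterior Gamma(12, 14)
obs 4: x=6 → posterior Gamma(18, 15)
obs 5: x=0 → posterior Gamma(18, 16)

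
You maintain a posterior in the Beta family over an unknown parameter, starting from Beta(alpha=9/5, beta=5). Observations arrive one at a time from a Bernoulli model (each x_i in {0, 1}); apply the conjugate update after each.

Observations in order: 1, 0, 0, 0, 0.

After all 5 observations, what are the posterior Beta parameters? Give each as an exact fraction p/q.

obs 1: x=1 → posterior Beta(14/5, 5)
obs 2: x=0 → posterior Beta(14/5, 6)
obs 3: x=0 → posterior Beta(14/5, 7)
obs 4: x=0 → posterior Beta(14/5, 8)
obs 5: x=0 → posterior Beta(14/5, 9)

alpha=14/5, beta=9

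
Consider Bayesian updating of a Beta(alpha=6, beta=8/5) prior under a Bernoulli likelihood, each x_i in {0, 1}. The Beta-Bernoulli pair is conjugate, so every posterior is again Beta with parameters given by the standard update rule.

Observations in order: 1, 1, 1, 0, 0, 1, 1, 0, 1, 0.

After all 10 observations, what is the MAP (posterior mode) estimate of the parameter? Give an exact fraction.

obs 1: x=1 → posterior Beta(7, 8/5)
obs 2: x=1 → posterior Beta(8, 8/5)
obs 3: x=1 → posterior Beta(9, 8/5)
obs 4: x=0 → posterior Beta(9, 13/5)
obs 5: x=0 → posterior Beta(9, 18/5)
obs 6: x=1 → posterior Beta(10, 18/5)
obs 7: x=1 → posterior Beta(11, 18/5)
obs 8: x=0 → posterior Beta(11, 23/5)
obs 9: x=1 → posterior Beta(12, 23/5)
obs 10: x=0 → posterior Beta(12, 28/5)

55/78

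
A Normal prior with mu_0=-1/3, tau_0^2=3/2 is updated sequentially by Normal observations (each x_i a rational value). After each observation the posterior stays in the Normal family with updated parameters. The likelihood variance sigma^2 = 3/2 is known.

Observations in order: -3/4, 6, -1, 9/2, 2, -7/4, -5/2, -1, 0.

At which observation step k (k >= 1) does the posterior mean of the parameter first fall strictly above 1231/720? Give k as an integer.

k = 5

obs 1: x=-3/4 → posterior Normal(-13/24, 3/4)
obs 2: x=6 → posterior Normal(59/36, 1/2)
obs 3: x=-1 → posterior Normal(47/48, 3/8)
obs 4: x=9/2 → posterior Normal(101/60, 3/10)
obs 5: x=2 → posterior Normal(125/72, 1/4)
obs 6: x=-7/4 → posterior Normal(26/21, 3/14)
obs 7: x=-5/2 → posterior Normal(37/48, 3/16)
obs 8: x=-1 → posterior Normal(31/54, 1/6)
obs 9: x=0 → posterior Normal(31/60, 3/20)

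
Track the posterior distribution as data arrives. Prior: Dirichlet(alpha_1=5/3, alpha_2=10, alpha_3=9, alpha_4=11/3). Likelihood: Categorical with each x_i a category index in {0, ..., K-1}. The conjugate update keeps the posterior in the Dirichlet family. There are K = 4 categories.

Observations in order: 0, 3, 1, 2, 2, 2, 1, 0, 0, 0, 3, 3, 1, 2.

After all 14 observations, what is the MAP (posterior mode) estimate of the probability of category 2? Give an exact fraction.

36/103

obs 1: x=0 → posterior Dirichlet(8/3, 10, 9, 11/3)
obs 2: x=3 → posterior Dirichlet(8/3, 10, 9, 14/3)
obs 3: x=1 → posterior Dirichlet(8/3, 11, 9, 14/3)
obs 4: x=2 → posterior Dirichlet(8/3, 11, 10, 14/3)
obs 5: x=2 → posterior Dirichlet(8/3, 11, 11, 14/3)
obs 6: x=2 → posterior Dirichlet(8/3, 11, 12, 14/3)
obs 7: x=1 → posterior Dirichlet(8/3, 12, 12, 14/3)
obs 8: x=0 → posterior Dirichlet(11/3, 12, 12, 14/3)
obs 9: x=0 → posterior Dirichlet(14/3, 12, 12, 14/3)
obs 10: x=0 → posterior Dirichlet(17/3, 12, 12, 14/3)
obs 11: x=3 → posterior Dirichlet(17/3, 12, 12, 17/3)
obs 12: x=3 → posterior Dirichlet(17/3, 12, 12, 20/3)
obs 13: x=1 → posterior Dirichlet(17/3, 13, 12, 20/3)
obs 14: x=2 → posterior Dirichlet(17/3, 13, 13, 20/3)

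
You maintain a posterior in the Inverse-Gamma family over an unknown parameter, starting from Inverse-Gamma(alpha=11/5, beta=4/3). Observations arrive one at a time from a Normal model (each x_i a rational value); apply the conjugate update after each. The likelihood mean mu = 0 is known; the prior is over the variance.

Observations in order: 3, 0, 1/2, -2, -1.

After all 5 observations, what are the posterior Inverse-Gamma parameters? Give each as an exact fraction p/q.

alpha=47/10, beta=203/24

obs 1: x=3 → posterior Inverse-Gamma(27/10, 35/6)
obs 2: x=0 → posterior Inverse-Gamma(16/5, 35/6)
obs 3: x=1/2 → posterior Inverse-Gamma(37/10, 143/24)
obs 4: x=-2 → posterior Inverse-Gamma(21/5, 191/24)
obs 5: x=-1 → posterior Inverse-Gamma(47/10, 203/24)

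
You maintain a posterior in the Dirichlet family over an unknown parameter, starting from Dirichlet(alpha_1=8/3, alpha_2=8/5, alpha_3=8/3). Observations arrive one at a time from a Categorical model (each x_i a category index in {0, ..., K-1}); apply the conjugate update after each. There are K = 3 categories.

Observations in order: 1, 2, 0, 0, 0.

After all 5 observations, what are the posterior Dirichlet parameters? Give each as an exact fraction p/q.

obs 1: x=1 → posterior Dirichlet(8/3, 13/5, 8/3)
obs 2: x=2 → posterior Dirichlet(8/3, 13/5, 11/3)
obs 3: x=0 → posterior Dirichlet(11/3, 13/5, 11/3)
obs 4: x=0 → posterior Dirichlet(14/3, 13/5, 11/3)
obs 5: x=0 → posterior Dirichlet(17/3, 13/5, 11/3)

alpha_1=17/3, alpha_2=13/5, alpha_3=11/3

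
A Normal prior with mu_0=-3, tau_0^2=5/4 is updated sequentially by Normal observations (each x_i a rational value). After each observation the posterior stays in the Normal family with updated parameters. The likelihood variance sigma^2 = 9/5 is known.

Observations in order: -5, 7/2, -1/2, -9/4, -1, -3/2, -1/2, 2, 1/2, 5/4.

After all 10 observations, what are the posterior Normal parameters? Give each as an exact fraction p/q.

mu_0=-391/572, tau_0^2=45/286

obs 1: x=-5 → posterior Normal(-233/61, 45/61)
obs 2: x=7/2 → posterior Normal(-291/172, 45/86)
obs 3: x=-1/2 → posterior Normal(-158/111, 15/37)
obs 4: x=-9/4 → posterior Normal(-857/544, 45/136)
obs 5: x=-1 → posterior Normal(-957/644, 45/161)
obs 6: x=-3/2 → posterior Normal(-369/248, 15/62)
obs 7: x=-1/2 → posterior Normal(-1157/844, 45/211)
obs 8: x=2 → posterior Normal(-957/944, 45/236)
obs 9: x=1/2 → posterior Normal(-907/1044, 5/29)
obs 10: x=5/4 → posterior Normal(-391/572, 45/286)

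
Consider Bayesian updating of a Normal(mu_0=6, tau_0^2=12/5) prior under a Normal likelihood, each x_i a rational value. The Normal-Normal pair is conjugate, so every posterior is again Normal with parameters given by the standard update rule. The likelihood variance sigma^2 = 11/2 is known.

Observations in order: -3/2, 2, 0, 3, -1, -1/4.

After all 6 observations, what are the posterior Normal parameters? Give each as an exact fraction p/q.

mu_0=384/199, tau_0^2=132/199

obs 1: x=-3/2 → posterior Normal(294/79, 132/79)
obs 2: x=2 → posterior Normal(342/103, 132/103)
obs 3: x=0 → posterior Normal(342/127, 132/127)
obs 4: x=3 → posterior Normal(414/151, 132/151)
obs 5: x=-1 → posterior Normal(78/35, 132/175)
obs 6: x=-1/4 → posterior Normal(384/199, 132/199)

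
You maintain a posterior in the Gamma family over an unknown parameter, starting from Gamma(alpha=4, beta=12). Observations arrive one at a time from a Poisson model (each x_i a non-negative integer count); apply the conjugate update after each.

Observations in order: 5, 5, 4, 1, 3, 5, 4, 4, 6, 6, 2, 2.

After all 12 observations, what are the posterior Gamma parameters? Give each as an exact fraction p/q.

obs 1: x=5 → posterior Gamma(9, 13)
obs 2: x=5 → posterior Gamma(14, 14)
obs 3: x=4 → posterior Gamma(18, 15)
obs 4: x=1 → posterior Gamma(19, 16)
obs 5: x=3 → posterior Gamma(22, 17)
obs 6: x=5 → posterior Gamma(27, 18)
obs 7: x=4 → posterior Gamma(31, 19)
obs 8: x=4 → posterior Gamma(35, 20)
obs 9: x=6 → posterior Gamma(41, 21)
obs 10: x=6 → posterior Gamma(47, 22)
obs 11: x=2 → posterior Gamma(49, 23)
obs 12: x=2 → posterior Gamma(51, 24)

alpha=51, beta=24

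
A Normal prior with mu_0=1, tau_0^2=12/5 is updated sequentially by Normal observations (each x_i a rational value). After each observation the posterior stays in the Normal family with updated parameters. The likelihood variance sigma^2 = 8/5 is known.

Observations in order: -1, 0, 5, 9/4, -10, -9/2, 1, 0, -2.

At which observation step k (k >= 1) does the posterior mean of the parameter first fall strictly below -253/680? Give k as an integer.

obs 1: x=-1 → posterior Normal(-1/5, 24/25)
obs 2: x=0 → posterior Normal(-1/8, 3/5)
obs 3: x=5 → posterior Normal(14/11, 24/55)
obs 4: x=9/4 → posterior Normal(83/56, 12/35)
obs 5: x=-10 → posterior Normal(-37/68, 24/85)
obs 6: x=-9/2 → posterior Normal(-91/80, 6/25)
obs 7: x=1 → posterior Normal(-79/92, 24/115)
obs 8: x=0 → posterior Normal(-79/104, 12/65)
obs 9: x=-2 → posterior Normal(-103/116, 24/145)

k = 5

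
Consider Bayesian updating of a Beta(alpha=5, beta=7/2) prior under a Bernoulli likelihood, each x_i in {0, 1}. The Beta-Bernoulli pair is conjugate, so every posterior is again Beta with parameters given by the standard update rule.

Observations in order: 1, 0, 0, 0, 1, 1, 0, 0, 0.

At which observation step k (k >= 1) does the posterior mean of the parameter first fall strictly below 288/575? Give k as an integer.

k = 4

obs 1: x=1 → posterior Beta(6, 7/2)
obs 2: x=0 → posterior Beta(6, 9/2)
obs 3: x=0 → posterior Beta(6, 11/2)
obs 4: x=0 → posterior Beta(6, 13/2)
obs 5: x=1 → posterior Beta(7, 13/2)
obs 6: x=1 → posterior Beta(8, 13/2)
obs 7: x=0 → posterior Beta(8, 15/2)
obs 8: x=0 → posterior Beta(8, 17/2)
obs 9: x=0 → posterior Beta(8, 19/2)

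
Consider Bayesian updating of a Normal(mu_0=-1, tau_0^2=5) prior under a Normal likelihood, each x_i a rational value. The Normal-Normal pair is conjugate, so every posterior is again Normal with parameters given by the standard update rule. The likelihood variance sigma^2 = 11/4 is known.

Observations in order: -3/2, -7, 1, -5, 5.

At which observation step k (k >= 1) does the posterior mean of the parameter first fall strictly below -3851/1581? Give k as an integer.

k = 2

obs 1: x=-3/2 → posterior Normal(-41/31, 55/31)
obs 2: x=-7 → posterior Normal(-181/51, 55/51)
obs 3: x=1 → posterior Normal(-161/71, 55/71)
obs 4: x=-5 → posterior Normal(-261/91, 55/91)
obs 5: x=5 → posterior Normal(-161/111, 55/111)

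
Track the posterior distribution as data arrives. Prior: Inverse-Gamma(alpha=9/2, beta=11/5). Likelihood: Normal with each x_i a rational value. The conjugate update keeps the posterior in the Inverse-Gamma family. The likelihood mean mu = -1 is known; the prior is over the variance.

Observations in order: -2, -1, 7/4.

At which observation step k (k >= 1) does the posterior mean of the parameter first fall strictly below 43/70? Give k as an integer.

obs 1: x=-2 → posterior Inverse-Gamma(5, 27/10)
obs 2: x=-1 → posterior Inverse-Gamma(11/2, 27/10)
obs 3: x=7/4 → posterior Inverse-Gamma(6, 1037/160)

k = 2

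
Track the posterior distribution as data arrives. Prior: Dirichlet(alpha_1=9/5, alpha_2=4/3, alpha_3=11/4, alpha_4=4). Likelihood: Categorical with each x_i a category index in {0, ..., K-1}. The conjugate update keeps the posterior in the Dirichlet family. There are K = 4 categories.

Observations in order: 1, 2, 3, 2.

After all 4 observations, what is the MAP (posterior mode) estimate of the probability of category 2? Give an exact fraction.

obs 1: x=1 → posterior Dirichlet(9/5, 7/3, 11/4, 4)
obs 2: x=2 → posterior Dirichlet(9/5, 7/3, 15/4, 4)
obs 3: x=3 → posterior Dirichlet(9/5, 7/3, 15/4, 5)
obs 4: x=2 → posterior Dirichlet(9/5, 7/3, 19/4, 5)

225/593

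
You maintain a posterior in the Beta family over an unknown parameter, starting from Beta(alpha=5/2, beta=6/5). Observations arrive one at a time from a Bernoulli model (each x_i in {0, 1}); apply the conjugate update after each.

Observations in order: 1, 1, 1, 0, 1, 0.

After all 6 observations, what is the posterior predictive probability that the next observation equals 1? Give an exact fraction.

65/97

obs 1: x=1 → posterior Beta(7/2, 6/5)
obs 2: x=1 → posterior Beta(9/2, 6/5)
obs 3: x=1 → posterior Beta(11/2, 6/5)
obs 4: x=0 → posterior Beta(11/2, 11/5)
obs 5: x=1 → posterior Beta(13/2, 11/5)
obs 6: x=0 → posterior Beta(13/2, 16/5)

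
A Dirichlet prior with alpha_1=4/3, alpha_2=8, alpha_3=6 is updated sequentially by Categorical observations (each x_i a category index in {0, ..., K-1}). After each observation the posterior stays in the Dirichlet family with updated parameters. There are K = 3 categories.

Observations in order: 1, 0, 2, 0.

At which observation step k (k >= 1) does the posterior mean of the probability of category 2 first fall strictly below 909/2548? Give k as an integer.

obs 1: x=1 → posterior Dirichlet(4/3, 9, 6)
obs 2: x=0 → posterior Dirichlet(7/3, 9, 6)
obs 3: x=2 → posterior Dirichlet(7/3, 9, 7)
obs 4: x=0 → posterior Dirichlet(10/3, 9, 7)

k = 2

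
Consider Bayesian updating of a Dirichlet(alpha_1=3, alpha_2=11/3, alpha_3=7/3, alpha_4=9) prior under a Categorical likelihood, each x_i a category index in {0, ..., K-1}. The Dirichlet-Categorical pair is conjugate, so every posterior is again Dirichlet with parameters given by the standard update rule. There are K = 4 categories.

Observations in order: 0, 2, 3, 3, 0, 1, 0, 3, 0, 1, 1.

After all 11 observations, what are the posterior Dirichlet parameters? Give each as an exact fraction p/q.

obs 1: x=0 → posterior Dirichlet(4, 11/3, 7/3, 9)
obs 2: x=2 → posterior Dirichlet(4, 11/3, 10/3, 9)
obs 3: x=3 → posterior Dirichlet(4, 11/3, 10/3, 10)
obs 4: x=3 → posterior Dirichlet(4, 11/3, 10/3, 11)
obs 5: x=0 → posterior Dirichlet(5, 11/3, 10/3, 11)
obs 6: x=1 → posterior Dirichlet(5, 14/3, 10/3, 11)
obs 7: x=0 → posterior Dirichlet(6, 14/3, 10/3, 11)
obs 8: x=3 → posterior Dirichlet(6, 14/3, 10/3, 12)
obs 9: x=0 → posterior Dirichlet(7, 14/3, 10/3, 12)
obs 10: x=1 → posterior Dirichlet(7, 17/3, 10/3, 12)
obs 11: x=1 → posterior Dirichlet(7, 20/3, 10/3, 12)

alpha_1=7, alpha_2=20/3, alpha_3=10/3, alpha_4=12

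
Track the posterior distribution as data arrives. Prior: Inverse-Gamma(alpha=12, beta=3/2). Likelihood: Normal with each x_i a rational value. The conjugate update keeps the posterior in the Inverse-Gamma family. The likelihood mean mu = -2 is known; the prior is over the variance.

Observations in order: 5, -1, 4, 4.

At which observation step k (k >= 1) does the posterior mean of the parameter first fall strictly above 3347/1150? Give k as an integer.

obs 1: x=5 → posterior Inverse-Gamma(25/2, 26)
obs 2: x=-1 → posterior Inverse-Gamma(13, 53/2)
obs 3: x=4 → posterior Inverse-Gamma(27/2, 89/2)
obs 4: x=4 → posterior Inverse-Gamma(14, 125/2)

k = 3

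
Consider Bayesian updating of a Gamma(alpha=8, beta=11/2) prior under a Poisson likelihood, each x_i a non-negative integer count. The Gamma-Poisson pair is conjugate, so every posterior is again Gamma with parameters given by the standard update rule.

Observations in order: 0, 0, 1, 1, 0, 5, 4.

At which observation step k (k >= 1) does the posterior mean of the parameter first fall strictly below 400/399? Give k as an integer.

k = 5

obs 1: x=0 → posterior Gamma(8, 13/2)
obs 2: x=0 → posterior Gamma(8, 15/2)
obs 3: x=1 → posterior Gamma(9, 17/2)
obs 4: x=1 → posterior Gamma(10, 19/2)
obs 5: x=0 → posterior Gamma(10, 21/2)
obs 6: x=5 → posterior Gamma(15, 23/2)
obs 7: x=4 → posterior Gamma(19, 25/2)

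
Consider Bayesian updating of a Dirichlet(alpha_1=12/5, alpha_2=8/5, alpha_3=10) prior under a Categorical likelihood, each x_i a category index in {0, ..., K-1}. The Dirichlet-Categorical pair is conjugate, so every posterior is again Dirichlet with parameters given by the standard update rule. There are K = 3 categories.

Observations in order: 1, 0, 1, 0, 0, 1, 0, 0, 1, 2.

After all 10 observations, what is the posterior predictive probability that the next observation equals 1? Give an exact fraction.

7/30

obs 1: x=1 → posterior Dirichlet(12/5, 13/5, 10)
obs 2: x=0 → posterior Dirichlet(17/5, 13/5, 10)
obs 3: x=1 → posterior Dirichlet(17/5, 18/5, 10)
obs 4: x=0 → posterior Dirichlet(22/5, 18/5, 10)
obs 5: x=0 → posterior Dirichlet(27/5, 18/5, 10)
obs 6: x=1 → posterior Dirichlet(27/5, 23/5, 10)
obs 7: x=0 → posterior Dirichlet(32/5, 23/5, 10)
obs 8: x=0 → posterior Dirichlet(37/5, 23/5, 10)
obs 9: x=1 → posterior Dirichlet(37/5, 28/5, 10)
obs 10: x=2 → posterior Dirichlet(37/5, 28/5, 11)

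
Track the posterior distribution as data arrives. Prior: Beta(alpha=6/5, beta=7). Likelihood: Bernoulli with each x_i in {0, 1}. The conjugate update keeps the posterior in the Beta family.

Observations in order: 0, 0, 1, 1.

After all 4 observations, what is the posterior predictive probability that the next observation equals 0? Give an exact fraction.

45/61

obs 1: x=0 → posterior Beta(6/5, 8)
obs 2: x=0 → posterior Beta(6/5, 9)
obs 3: x=1 → posterior Beta(11/5, 9)
obs 4: x=1 → posterior Beta(16/5, 9)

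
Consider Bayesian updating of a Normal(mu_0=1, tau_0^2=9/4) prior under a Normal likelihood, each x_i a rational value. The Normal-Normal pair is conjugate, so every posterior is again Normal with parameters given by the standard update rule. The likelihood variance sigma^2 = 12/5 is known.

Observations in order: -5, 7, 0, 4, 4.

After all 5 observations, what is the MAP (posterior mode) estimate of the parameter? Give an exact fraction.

166/91

obs 1: x=-5 → posterior Normal(-59/31, 36/31)
obs 2: x=7 → posterior Normal(1, 18/23)
obs 3: x=0 → posterior Normal(46/61, 36/61)
obs 4: x=4 → posterior Normal(53/38, 9/19)
obs 5: x=4 → posterior Normal(166/91, 36/91)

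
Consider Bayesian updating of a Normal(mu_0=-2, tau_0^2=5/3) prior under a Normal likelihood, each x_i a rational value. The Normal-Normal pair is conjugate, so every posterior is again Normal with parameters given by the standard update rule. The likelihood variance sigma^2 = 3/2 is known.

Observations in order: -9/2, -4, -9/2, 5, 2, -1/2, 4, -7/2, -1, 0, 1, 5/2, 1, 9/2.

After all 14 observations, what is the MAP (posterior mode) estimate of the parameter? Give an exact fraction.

obs 1: x=-9/2 → posterior Normal(-63/19, 15/19)
obs 2: x=-4 → posterior Normal(-103/29, 15/29)
obs 3: x=-9/2 → posterior Normal(-148/39, 5/13)
obs 4: x=5 → posterior Normal(-2, 15/49)
obs 5: x=2 → posterior Normal(-78/59, 15/59)
obs 6: x=-1/2 → posterior Normal(-83/69, 5/23)
obs 7: x=4 → posterior Normal(-43/79, 15/79)
obs 8: x=-7/2 → posterior Normal(-78/89, 15/89)
obs 9: x=-1 → posterior Normal(-8/9, 5/33)
obs 10: x=0 → posterior Normal(-88/109, 15/109)
obs 11: x=1 → posterior Normal(-78/119, 15/119)
obs 12: x=5/2 → posterior Normal(-53/129, 5/43)
obs 13: x=1 → posterior Normal(-43/139, 15/139)
obs 14: x=9/2 → posterior Normal(2/149, 15/149)

2/149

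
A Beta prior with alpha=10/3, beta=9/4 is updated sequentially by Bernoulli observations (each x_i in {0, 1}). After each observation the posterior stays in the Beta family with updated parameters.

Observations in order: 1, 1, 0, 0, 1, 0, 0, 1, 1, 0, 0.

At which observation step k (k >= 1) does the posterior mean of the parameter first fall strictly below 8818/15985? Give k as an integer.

obs 1: x=1 → posterior Beta(13/3, 9/4)
obs 2: x=1 → posterior Beta(16/3, 9/4)
obs 3: x=0 → posterior Beta(16/3, 13/4)
obs 4: x=0 → posterior Beta(16/3, 17/4)
obs 5: x=1 → posterior Beta(19/3, 17/4)
obs 6: x=0 → posterior Beta(19/3, 21/4)
obs 7: x=0 → posterior Beta(19/3, 25/4)
obs 8: x=1 → posterior Beta(22/3, 25/4)
obs 9: x=1 → posterior Beta(25/3, 25/4)
obs 10: x=0 → posterior Beta(25/3, 29/4)
obs 11: x=0 → posterior Beta(25/3, 33/4)

k = 6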